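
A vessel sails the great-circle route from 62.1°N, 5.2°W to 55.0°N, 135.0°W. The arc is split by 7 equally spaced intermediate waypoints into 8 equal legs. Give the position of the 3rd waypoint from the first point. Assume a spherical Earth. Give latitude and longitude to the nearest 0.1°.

Convert each endpoint to a unit vector on the sphere (x = cos φ cos λ, y = cos φ sin λ, z = sin φ).
The central angle between the endpoints is δ = arccos(p₁·p₂) ≈ 0.986 rad (56.5°).
Interpolate at f = 3/8 with slerp weights a = sin((1−f)δ)/sin δ ≈ 0.693, b = sin(fδ)/sin δ ≈ 0.433.
p = a·p₁ + b·p₂ ≈ (0.147, -0.205, 0.968); φ = arcsin(p_z) ≈ 75.37°, λ = atan2(p_y, p_x) ≈ -54.34°.

≈ 75.4°N, 54.3°W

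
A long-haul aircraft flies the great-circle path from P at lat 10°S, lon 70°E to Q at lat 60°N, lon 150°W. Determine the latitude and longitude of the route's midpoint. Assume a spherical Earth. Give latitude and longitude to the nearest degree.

The haversine formula gives a central angle δ ≈ 2.127 rad (121.8°) between the endpoints.
Interpolate at f = 1/2 with slerp weights a = sin((1−f)δ)/sin δ ≈ 1.029, b = sin(fδ)/sin δ ≈ 1.029.
p = a·p₁ + b·p₂ ≈ (-0.099, 0.695, 0.712); φ = arcsin(p_z) ≈ 45.42°, λ = atan2(p_y, p_x) ≈ 98.11°.

≈ lat 45°N, lon 98°E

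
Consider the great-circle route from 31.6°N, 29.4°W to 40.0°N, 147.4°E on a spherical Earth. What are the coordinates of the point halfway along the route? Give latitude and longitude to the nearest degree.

From cos δ = sin φ₁ sin φ₂ + cos φ₁ cos φ₂ cos Δλ, the central angle is δ ≈ 1.891 rad (108.3°).
Interpolate at f = 1/2 with slerp weights a = sin((1−f)δ)/sin δ ≈ 0.854, b = sin(fδ)/sin δ ≈ 0.854.
p = a·p₁ + b·p₂ ≈ (0.083, -0.005, 0.997); φ = arcsin(p_z) ≈ 85.26°, λ = atan2(p_y, p_x) ≈ -3.19°.

≈ 85°N, 3°W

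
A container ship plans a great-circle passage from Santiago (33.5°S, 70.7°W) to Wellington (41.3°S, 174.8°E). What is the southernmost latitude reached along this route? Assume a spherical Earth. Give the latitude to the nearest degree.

≈ 55°S

The great circle lies in the plane with unit normal n̂ = (p₁ × p₂)/|p₁ × p₂|.
Here n̂_z ≈ -0.573; the vertex latitude is φ_max = arccos|n̂_z| ≈ 55.0°.
Check via Clairaut: cos φ_max = |cos φ₁| · sin C = cos(33.5°)·sin(136.6°) ≈ 0.573, again giving ≈ 55.0°.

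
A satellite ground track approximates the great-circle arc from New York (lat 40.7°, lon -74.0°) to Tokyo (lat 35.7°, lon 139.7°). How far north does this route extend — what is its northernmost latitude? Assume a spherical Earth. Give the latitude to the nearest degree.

≈ 70°

The great circle lies in the plane with unit normal n̂ = (p₁ × p₂)/|p₁ × p₂|.
Here n̂_z ≈ -0.345; the vertex latitude is φ_max = arccos|n̂_z| ≈ 69.8°.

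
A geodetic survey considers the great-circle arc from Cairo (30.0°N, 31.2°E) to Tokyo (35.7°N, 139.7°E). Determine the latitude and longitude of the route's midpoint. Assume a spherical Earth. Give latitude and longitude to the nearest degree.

From cos δ = sin φ₁ sin φ₂ + cos φ₁ cos φ₂ cos Δλ, the central angle is δ ≈ 1.502 rad (86.1°).
Interpolate at f = 1/2 with slerp weights a = sin((1−f)δ)/sin δ ≈ 0.684, b = sin(fδ)/sin δ ≈ 0.684.
p = a·p₁ + b·p₂ ≈ (0.083, 0.666, 0.741); φ = arcsin(p_z) ≈ 47.83°, λ = atan2(p_y, p_x) ≈ 82.89°.

≈ 48°N, 83°E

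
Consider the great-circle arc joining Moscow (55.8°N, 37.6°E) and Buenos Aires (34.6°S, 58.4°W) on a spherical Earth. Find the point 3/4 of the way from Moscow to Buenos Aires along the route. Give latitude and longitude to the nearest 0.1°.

Convert each endpoint to a unit vector on the sphere (x = cos φ cos λ, y = cos φ sin λ, z = sin φ).
The central angle between the endpoints is δ = arccos(p₁·p₂) ≈ 2.115 rad (121.2°).
Interpolate at f = 3/4 with slerp weights a = sin((1−f)δ)/sin δ ≈ 0.590, b = sin(fδ)/sin δ ≈ 1.169.
p = a·p₁ + b·p₂ ≈ (0.767, -0.617, -0.176); φ = arcsin(p_z) ≈ -10.13°, λ = atan2(p_y, p_x) ≈ -38.83°.

≈ 10.1°S, 38.8°W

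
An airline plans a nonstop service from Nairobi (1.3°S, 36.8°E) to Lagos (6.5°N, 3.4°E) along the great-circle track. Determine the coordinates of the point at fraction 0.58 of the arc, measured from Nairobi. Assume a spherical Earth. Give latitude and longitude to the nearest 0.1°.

The haversine formula gives a central angle δ ≈ 0.598 rad (34.2°) between the endpoints.
Interpolate at f = 0.58 with slerp weights a = sin((1−f)δ)/sin δ ≈ 0.441, b = sin(fδ)/sin δ ≈ 0.604.
p = a·p₁ + b·p₂ ≈ (0.952, 0.300, 0.058); φ = arcsin(p_z) ≈ 3.34°, λ = atan2(p_y, p_x) ≈ 17.48°.

≈ 3.3°N, 17.5°E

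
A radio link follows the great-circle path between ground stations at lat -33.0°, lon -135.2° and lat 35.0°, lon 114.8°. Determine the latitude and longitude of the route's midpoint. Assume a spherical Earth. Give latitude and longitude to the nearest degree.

≈ lat 2°, lon 171°

Convert each endpoint to a unit vector on the sphere (x = cos φ cos λ, y = cos φ sin λ, z = sin φ).
The central angle between the endpoints is δ = arccos(p₁·p₂) ≈ 2.150 rad (123.2°).
Interpolate at f = 1/2 with slerp weights a = sin((1−f)δ)/sin δ ≈ 1.051, b = sin(fδ)/sin δ ≈ 1.051.
p = a·p₁ + b·p₂ ≈ (-0.987, 0.160, 0.030); φ = arcsin(p_z) ≈ 1.74°, λ = atan2(p_y, p_x) ≈ 170.76°.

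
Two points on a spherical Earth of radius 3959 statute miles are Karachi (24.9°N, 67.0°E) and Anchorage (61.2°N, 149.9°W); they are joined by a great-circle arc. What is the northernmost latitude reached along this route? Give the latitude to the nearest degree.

≈ 75°N

The great circle lies in the plane with unit normal n̂ = (p₁ × p₂)/|p₁ × p₂|.
Here n̂_z ≈ +0.262; the vertex latitude is φ_max = arccos|n̂_z| ≈ 74.8°.
Check via Clairaut: cos φ_max = |cos φ₁| · sin C = cos(24.9°)·sin(16.8°) ≈ 0.262, again giving ≈ 74.8°.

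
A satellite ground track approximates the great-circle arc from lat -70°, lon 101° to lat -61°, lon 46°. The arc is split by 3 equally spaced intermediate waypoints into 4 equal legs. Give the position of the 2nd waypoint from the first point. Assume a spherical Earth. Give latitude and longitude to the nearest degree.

≈ lat -68°, lon 68°

Write both endpoints as unit vectors p₁, p₂ with components (cos φ cos λ, cos φ sin λ, sin φ).
The central angle between the endpoints is δ = arccos(p₁·p₂) ≈ 0.410 rad (23.5°).
Interpolate at f = 2/4 with slerp weights a = sin((1−f)δ)/sin δ ≈ 0.511, b = sin(fδ)/sin δ ≈ 0.511.
p = a·p₁ + b·p₂ ≈ (0.139, 0.350, -0.927); φ = arcsin(p_z) ≈ -67.91°, λ = atan2(p_y, p_x) ≈ 68.36°.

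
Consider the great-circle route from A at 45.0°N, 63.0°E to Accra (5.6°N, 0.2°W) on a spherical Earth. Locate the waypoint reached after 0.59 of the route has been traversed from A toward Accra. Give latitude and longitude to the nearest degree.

≈ 25°N, 20°E

Convert each endpoint to a unit vector on the sphere (x = cos φ cos λ, y = cos φ sin λ, z = sin φ).
The central angle between the endpoints is δ = arccos(p₁·p₂) ≈ 1.174 rad (67.3°).
Interpolate at f = 0.59 with slerp weights a = sin((1−f)δ)/sin δ ≈ 0.502, b = sin(fδ)/sin δ ≈ 0.692.
p = a·p₁ + b·p₂ ≈ (0.850, 0.314, 0.423); φ = arcsin(p_z) ≈ 24.99°, λ = atan2(p_y, p_x) ≈ 20.26°.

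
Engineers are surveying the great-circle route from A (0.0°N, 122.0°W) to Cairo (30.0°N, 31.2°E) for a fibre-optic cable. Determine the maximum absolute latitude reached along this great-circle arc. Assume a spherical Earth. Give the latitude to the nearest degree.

≈ 52°N

The great circle lies in the plane with unit normal n̂ = (p₁ × p₂)/|p₁ × p₂|.
Here n̂_z ≈ +0.615; the vertex latitude is φ_max = arccos|n̂_z| ≈ 52.0°.
Check via Clairaut: cos φ_max = |cos φ₁| · sin C = cos(0.0°)·sin(38.0°) ≈ 0.615, again giving ≈ 52.0°.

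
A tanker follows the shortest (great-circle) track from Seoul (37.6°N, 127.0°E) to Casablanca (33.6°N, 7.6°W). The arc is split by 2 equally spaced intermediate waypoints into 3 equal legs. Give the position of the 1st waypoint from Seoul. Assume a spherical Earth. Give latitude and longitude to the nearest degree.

Convert each endpoint to a unit vector on the sphere (x = cos φ cos λ, y = cos φ sin λ, z = sin φ).
The central angle between the endpoints is δ = arccos(p₁·p₂) ≈ 1.697 rad (97.2°).
Interpolate at f = 1/3 with slerp weights a = sin((1−f)δ)/sin δ ≈ 0.912, b = sin(fδ)/sin δ ≈ 0.540.
p = a·p₁ + b·p₂ ≈ (0.011, 0.518, 0.856); φ = arcsin(p_z) ≈ 58.82°, λ = atan2(p_y, p_x) ≈ 88.77°.

≈ 59°N, 89°E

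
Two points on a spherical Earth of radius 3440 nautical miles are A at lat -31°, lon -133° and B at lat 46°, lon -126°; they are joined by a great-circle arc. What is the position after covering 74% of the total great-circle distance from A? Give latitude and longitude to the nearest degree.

≈ lat 26°, lon -128°

The haversine formula gives a central angle δ ≈ 1.348 rad (77.3°) between the endpoints.
Interpolate at f = 0.74 with slerp weights a = sin((1−f)δ)/sin δ ≈ 0.352, b = sin(fδ)/sin δ ≈ 0.862.
p = a·p₁ + b·p₂ ≈ (-0.558, -0.705, 0.438); φ = arcsin(p_z) ≈ 26.00°, λ = atan2(p_y, p_x) ≈ -128.35°.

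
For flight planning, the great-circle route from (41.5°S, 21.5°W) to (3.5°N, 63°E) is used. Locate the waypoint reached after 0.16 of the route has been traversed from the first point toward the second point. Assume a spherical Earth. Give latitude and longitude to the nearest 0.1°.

≈ (38.5°S, 3.5°W)

The haversine formula gives a central angle δ ≈ 1.540 rad (88.2°) between the endpoints.
Interpolate at f = 0.16 with slerp weights a = sin((1−f)δ)/sin δ ≈ 0.962, b = sin(fδ)/sin δ ≈ 0.244.
p = a·p₁ + b·p₂ ≈ (0.781, -0.047, -0.623); φ = arcsin(p_z) ≈ -38.51°, λ = atan2(p_y, p_x) ≈ -3.45°.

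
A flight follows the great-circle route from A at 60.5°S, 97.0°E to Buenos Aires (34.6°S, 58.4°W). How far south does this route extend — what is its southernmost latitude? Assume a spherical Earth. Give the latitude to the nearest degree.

The great circle lies in the plane with unit normal n̂ = (p₁ × p₂)/|p₁ × p₂|.
Here n̂_z ≈ -0.170; the vertex latitude is φ_max = arccos|n̂_z| ≈ 80.2°.

≈ 80°S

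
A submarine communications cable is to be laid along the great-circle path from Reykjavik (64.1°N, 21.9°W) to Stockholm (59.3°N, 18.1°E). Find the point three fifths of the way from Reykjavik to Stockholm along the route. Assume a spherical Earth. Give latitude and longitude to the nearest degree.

≈ 63°N, 4°E

The haversine formula gives a central angle δ ≈ 0.335 rad (19.2°) between the endpoints.
Interpolate at f = 3/5 with slerp weights a = sin((1−f)δ)/sin δ ≈ 0.406, b = sin(fδ)/sin δ ≈ 0.607.
p = a·p₁ + b·p₂ ≈ (0.459, 0.030, 0.888); φ = arcsin(p_z) ≈ 62.59°, λ = atan2(p_y, p_x) ≈ 3.75°.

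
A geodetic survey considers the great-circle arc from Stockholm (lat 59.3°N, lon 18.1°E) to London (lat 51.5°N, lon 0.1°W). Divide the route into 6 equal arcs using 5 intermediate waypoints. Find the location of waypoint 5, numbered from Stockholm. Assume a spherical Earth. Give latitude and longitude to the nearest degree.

≈ lat 53°N, lon 2°E

The haversine formula gives a central angle δ ≈ 0.225 rad (12.9°) between the endpoints.
Interpolate at f = 5/6 with slerp weights a = sin((1−f)δ)/sin δ ≈ 0.168, b = sin(fδ)/sin δ ≈ 0.835.
p = a·p₁ + b·p₂ ≈ (0.602, 0.026, 0.798); φ = arcsin(p_z) ≈ 52.97°, λ = atan2(p_y, p_x) ≈ 2.45°.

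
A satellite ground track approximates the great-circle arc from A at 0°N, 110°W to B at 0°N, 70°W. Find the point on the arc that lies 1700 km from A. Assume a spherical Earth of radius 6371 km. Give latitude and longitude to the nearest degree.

≈ 0°N, 95°W

Write both endpoints as unit vectors p₁, p₂ with components (cos φ cos λ, cos φ sin λ, sin φ).
The central angle between the endpoints is δ = arccos(p₁·p₂) ≈ 0.698 rad (40.0°). The total great-circle distance is δ·R ≈ 0.698 × 6371 ≈ 4448 km, so the target fraction is f = 1700/4448 ≈ 0.382.
Interpolate at f ≈ 0.382 with slerp weights a = sin((1−f)δ)/sin δ ≈ 0.650, b = sin(fδ)/sin δ ≈ 0.410.
p = a·p₁ + b·p₂ ≈ (-0.082, -0.997, 0.000); φ = arcsin(p_z) ≈ 0.00°, λ = atan2(p_y, p_x) ≈ -94.71°.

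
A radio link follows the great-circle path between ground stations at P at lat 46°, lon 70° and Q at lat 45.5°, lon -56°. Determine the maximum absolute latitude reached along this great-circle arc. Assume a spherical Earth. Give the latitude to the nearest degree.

≈ 66°

The great circle lies in the plane with unit normal n̂ = (p₁ × p₂)/|p₁ × p₂|.
Here n̂_z ≈ -0.404; the vertex latitude is φ_max = arccos|n̂_z| ≈ 66.1°.
Check via Clairaut: cos φ_max = |cos φ₁| · sin C = cos(46.0°)·sin(35.6°) ≈ 0.404, again giving ≈ 66.1°.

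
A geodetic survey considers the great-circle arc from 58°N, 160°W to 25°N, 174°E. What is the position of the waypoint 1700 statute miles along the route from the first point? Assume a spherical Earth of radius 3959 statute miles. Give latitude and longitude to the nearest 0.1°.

Write both endpoints as unit vectors p₁, p₂ with components (cos φ cos λ, cos φ sin λ, sin φ).
The central angle between the endpoints is δ = arccos(p₁·p₂) ≈ 0.660 rad (37.8°). The total great-circle distance is δ·R ≈ 0.660 × 3959 ≈ 2612 mi, so the target fraction is f = 1700/2612 ≈ 0.651.
Interpolate at f ≈ 0.651 with slerp weights a = sin((1−f)δ)/sin δ ≈ 0.373, b = sin(fδ)/sin δ ≈ 0.679.
p = a·p₁ + b·p₂ ≈ (-0.798, -0.003, 0.603); φ = arcsin(p_z) ≈ 37.09°, λ = atan2(p_y, p_x) ≈ -179.77°.

≈ 37.1°N, 179.8°W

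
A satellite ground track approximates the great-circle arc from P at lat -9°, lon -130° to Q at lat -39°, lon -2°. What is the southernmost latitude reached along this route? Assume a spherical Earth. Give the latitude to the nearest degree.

The great circle lies in the plane with unit normal n̂ = (p₁ × p₂)/|p₁ × p₂|.
Here n̂_z ≈ +0.652; the vertex latitude is φ_max = arccos|n̂_z| ≈ 49.3°.
Check via Clairaut: cos φ_max = |cos φ₁| · sin C = cos(9.0°)·sin(138.7°) ≈ 0.652, again giving ≈ 49.3°.

≈ -49°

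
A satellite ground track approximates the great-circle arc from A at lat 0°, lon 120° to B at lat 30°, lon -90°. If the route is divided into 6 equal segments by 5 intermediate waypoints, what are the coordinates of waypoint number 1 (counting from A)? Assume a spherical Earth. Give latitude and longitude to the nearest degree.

≈ lat 17°, lon 136°

Write both endpoints as unit vectors p₁, p₂ with components (cos φ cos λ, cos φ sin λ, sin φ).
The central angle between the endpoints is δ = arccos(p₁·p₂) ≈ 2.419 rad (138.6°).
Interpolate at f = 1/6 with slerp weights a = sin((1−f)δ)/sin δ ≈ 1.365, b = sin(fδ)/sin δ ≈ 0.593.
p = a·p₁ + b·p₂ ≈ (-0.682, 0.668, 0.297); φ = arcsin(p_z) ≈ 17.25°, λ = atan2(p_y, p_x) ≈ 135.60°.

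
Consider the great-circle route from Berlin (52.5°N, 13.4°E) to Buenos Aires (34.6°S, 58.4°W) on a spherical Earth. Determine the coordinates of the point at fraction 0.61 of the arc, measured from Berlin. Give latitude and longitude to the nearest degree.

Convert each endpoint to a unit vector on the sphere (x = cos φ cos λ, y = cos φ sin λ, z = sin φ).
The central angle between the endpoints is δ = arccos(p₁·p₂) ≈ 1.869 rad (107.1°).
Interpolate at f = 0.61 with slerp weights a = sin((1−f)δ)/sin δ ≈ 0.697, b = sin(fδ)/sin δ ≈ 0.951.
p = a·p₁ + b·p₂ ≈ (0.823, -0.568, 0.013); φ = arcsin(p_z) ≈ 0.75°, λ = atan2(p_y, p_x) ≈ -34.63°.

≈ 1°N, 35°W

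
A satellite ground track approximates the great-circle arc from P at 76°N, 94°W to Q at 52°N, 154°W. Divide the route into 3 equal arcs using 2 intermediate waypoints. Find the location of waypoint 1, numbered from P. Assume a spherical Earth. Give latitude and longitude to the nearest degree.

The haversine formula gives a central angle δ ≈ 0.575 rad (33.0°) between the endpoints.
Interpolate at f = 1/3 with slerp weights a = sin((1−f)δ)/sin δ ≈ 0.688, b = sin(fδ)/sin δ ≈ 0.350.
p = a·p₁ + b·p₂ ≈ (-0.205, -0.261, 0.943); φ = arcsin(p_z) ≈ 70.62°, λ = atan2(p_y, p_x) ≈ -128.26°.

≈ 71°N, 128°W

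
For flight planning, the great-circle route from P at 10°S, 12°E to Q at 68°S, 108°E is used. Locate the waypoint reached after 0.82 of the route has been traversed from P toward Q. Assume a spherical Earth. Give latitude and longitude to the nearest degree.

≈ 66°S, 70°E

Convert each endpoint to a unit vector on the sphere (x = cos φ cos λ, y = cos φ sin λ, z = sin φ).
The central angle between the endpoints is δ = arccos(p₁·p₂) ≈ 1.448 rad (83.0°).
Interpolate at f = 0.82 with slerp weights a = sin((1−f)δ)/sin δ ≈ 0.260, b = sin(fδ)/sin δ ≈ 0.934.
p = a·p₁ + b·p₂ ≈ (0.142, 0.386, -0.911); φ = arcsin(p_z) ≈ -65.71°, λ = atan2(p_y, p_x) ≈ 69.81°.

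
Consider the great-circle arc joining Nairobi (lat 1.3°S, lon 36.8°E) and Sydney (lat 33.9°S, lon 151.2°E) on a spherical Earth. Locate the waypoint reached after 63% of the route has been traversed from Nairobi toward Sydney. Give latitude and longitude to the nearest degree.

Convert each endpoint to a unit vector on the sphere (x = cos φ cos λ, y = cos φ sin λ, z = sin φ).
The central angle between the endpoints is δ = arccos(p₁·p₂) ≈ 1.907 rad (109.3°).
Interpolate at f = 0.63 with slerp weights a = sin((1−f)δ)/sin δ ≈ 0.687, b = sin(fδ)/sin δ ≈ 0.988.
p = a·p₁ + b·p₂ ≈ (-0.169, 0.807, -0.567); φ = arcsin(p_z) ≈ -34.52°, λ = atan2(p_y, p_x) ≈ 101.81°.

≈ lat 35°S, lon 102°E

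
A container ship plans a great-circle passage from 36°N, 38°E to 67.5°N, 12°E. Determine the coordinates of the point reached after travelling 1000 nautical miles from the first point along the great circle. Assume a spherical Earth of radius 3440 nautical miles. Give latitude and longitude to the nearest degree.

Write both endpoints as unit vectors p₁, p₂ with components (cos φ cos λ, cos φ sin λ, sin φ).
The central angle between the endpoints is δ = arccos(p₁·p₂) ≈ 0.607 rad (34.8°). The total great-circle distance is δ·R ≈ 0.607 × 3440 ≈ 2088 nmi, so the target fraction is f = 1000/2088 ≈ 0.479.
Interpolate at f ≈ 0.479 with slerp weights a = sin((1−f)δ)/sin δ ≈ 0.545, b = sin(fδ)/sin δ ≈ 0.502.
p = a·p₁ + b·p₂ ≈ (0.536, 0.312, 0.785); φ = arcsin(p_z) ≈ 51.70°, λ = atan2(p_y, p_x) ≈ 30.18°.

≈ 52°N, 30°E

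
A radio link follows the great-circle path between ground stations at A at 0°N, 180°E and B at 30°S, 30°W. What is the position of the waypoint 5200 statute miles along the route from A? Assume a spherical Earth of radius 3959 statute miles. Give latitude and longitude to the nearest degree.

≈ 47°S, 112°W

The haversine formula gives a central angle δ ≈ 2.419 rad (138.6°) between the endpoints. The total great-circle distance is δ·R ≈ 2.419 × 3959 ≈ 9576 mi, so the target fraction is f = 5200/9576 ≈ 0.543.
Interpolate at f ≈ 0.543 with slerp weights a = sin((1−f)δ)/sin δ ≈ 1.351, b = sin(fδ)/sin δ ≈ 1.462.
p = a·p₁ + b·p₂ ≈ (-0.255, -0.633, -0.731); φ = arcsin(p_z) ≈ -46.97°, λ = atan2(p_y, p_x) ≈ -111.90°.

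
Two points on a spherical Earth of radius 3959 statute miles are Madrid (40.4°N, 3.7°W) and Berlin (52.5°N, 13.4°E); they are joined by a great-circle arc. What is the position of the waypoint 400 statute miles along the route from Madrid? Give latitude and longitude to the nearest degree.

Convert each endpoint to a unit vector on the sphere (x = cos φ cos λ, y = cos φ sin λ, z = sin φ).
The central angle between the endpoints is δ = arccos(p₁·p₂) ≈ 0.293 rad (16.8°). The total great-circle distance is δ·R ≈ 0.293 × 3959 ≈ 1161 mi, so the target fraction is f = 400/1161 ≈ 0.344.
Interpolate at f ≈ 0.344 with slerp weights a = sin((1−f)δ)/sin δ ≈ 0.661, b = sin(fδ)/sin δ ≈ 0.349.
p = a·p₁ + b·p₂ ≈ (0.709, 0.017, 0.705); φ = arcsin(p_z) ≈ 44.84°, λ = atan2(p_y, p_x) ≈ 1.35°.

≈ 45°N, 1°E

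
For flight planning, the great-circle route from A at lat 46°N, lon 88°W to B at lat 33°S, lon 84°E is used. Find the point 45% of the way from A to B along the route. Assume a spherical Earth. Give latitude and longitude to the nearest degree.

Convert each endpoint to a unit vector on the sphere (x = cos φ cos λ, y = cos φ sin λ, z = sin φ).
The central angle between the endpoints is δ = arccos(p₁·p₂) ≈ 2.891 rad (165.6°).
Interpolate at f = 0.45 with slerp weights a = sin((1−f)δ)/sin δ ≈ 4.028, b = sin(fδ)/sin δ ≈ 3.883.
p = a·p₁ + b·p₂ ≈ (0.438, 0.442, 0.783); φ = arcsin(p_z) ≈ 51.51°, λ = atan2(p_y, p_x) ≈ 45.27°.

≈ lat 52°N, lon 45°E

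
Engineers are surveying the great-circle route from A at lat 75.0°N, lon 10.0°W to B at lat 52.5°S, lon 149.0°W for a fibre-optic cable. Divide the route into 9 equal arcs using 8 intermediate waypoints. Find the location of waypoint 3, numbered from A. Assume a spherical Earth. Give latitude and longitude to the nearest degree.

Convert each endpoint to a unit vector on the sphere (x = cos φ cos λ, y = cos φ sin λ, z = sin φ).
The central angle between the endpoints is δ = arccos(p₁·p₂) ≈ 2.658 rad (152.3°).
Interpolate at f = 3/9 with slerp weights a = sin((1−f)δ)/sin δ ≈ 2.107, b = sin(fδ)/sin δ ≈ 1.665.
p = a·p₁ + b·p₂ ≈ (-0.332, -0.617, 0.714); φ = arcsin(p_z) ≈ 45.54°, λ = atan2(p_y, p_x) ≈ -118.29°.

≈ lat 46°N, lon 118°W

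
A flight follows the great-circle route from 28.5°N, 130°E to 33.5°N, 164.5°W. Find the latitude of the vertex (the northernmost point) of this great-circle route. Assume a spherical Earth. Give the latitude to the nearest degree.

≈ 36°N

The great circle lies in the plane with unit normal n̂ = (p₁ × p₂)/|p₁ × p₂|.
Here n̂_z ≈ +0.810; the vertex latitude is φ_max = arccos|n̂_z| ≈ 35.9°.
Check via Clairaut: cos φ_max = |cos φ₁| · sin C = cos(28.5°)·sin(67.1°) ≈ 0.810, again giving ≈ 35.9°.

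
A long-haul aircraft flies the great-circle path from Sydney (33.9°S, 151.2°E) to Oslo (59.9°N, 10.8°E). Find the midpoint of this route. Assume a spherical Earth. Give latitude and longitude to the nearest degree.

Convert each endpoint to a unit vector on the sphere (x = cos φ cos λ, y = cos φ sin λ, z = sin φ).
The central angle between the endpoints is δ = arccos(p₁·p₂) ≈ 2.504 rad (143.4°).
Interpolate at f = 1/2 with slerp weights a = sin((1−f)δ)/sin δ ≈ 1.594, b = sin(fδ)/sin δ ≈ 1.594.
p = a·p₁ + b·p₂ ≈ (-0.374, 0.787, 0.490); φ = arcsin(p_z) ≈ 29.35°, λ = atan2(p_y, p_x) ≈ 115.42°.

≈ 29°N, 115°E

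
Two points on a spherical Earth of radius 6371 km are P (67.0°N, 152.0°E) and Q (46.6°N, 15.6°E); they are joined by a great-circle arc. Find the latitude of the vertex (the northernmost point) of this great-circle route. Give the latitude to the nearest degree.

The great circle lies in the plane with unit normal n̂ = (p₁ × p₂)/|p₁ × p₂|.
Here n̂_z ≈ -0.210; the vertex latitude is φ_max = arccos|n̂_z| ≈ 77.9°.
Check via Clairaut: cos φ_max = |cos φ₁| · sin C = cos(67.0°)·sin(32.6°) ≈ 0.210, again giving ≈ 77.9°.

≈ 78°N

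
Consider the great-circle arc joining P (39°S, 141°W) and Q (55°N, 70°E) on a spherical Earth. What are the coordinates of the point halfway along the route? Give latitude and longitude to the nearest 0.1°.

Convert each endpoint to a unit vector on the sphere (x = cos φ cos λ, y = cos φ sin λ, z = sin φ).
The central angle between the endpoints is δ = arccos(p₁·p₂) ≈ 2.685 rad (153.8°).
Interpolate at f = 1/2 with slerp weights a = sin((1−f)δ)/sin δ ≈ 2.210, b = sin(fδ)/sin δ ≈ 2.210.
p = a·p₁ + b·p₂ ≈ (-0.901, 0.110, 0.419); φ = arcsin(p_z) ≈ 24.80°, λ = atan2(p_y, p_x) ≈ 173.02°.

≈ (24.8°N, 173.0°E)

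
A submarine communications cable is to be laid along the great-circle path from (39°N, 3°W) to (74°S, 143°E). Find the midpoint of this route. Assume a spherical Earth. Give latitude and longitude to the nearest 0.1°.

≈ (30.2°S, 12.7°E)

Write both endpoints as unit vectors p₁, p₂ with components (cos φ cos λ, cos φ sin λ, sin φ).
The central angle between the endpoints is δ = arccos(p₁·p₂) ≈ 2.470 rad (141.5°).
Interpolate at f = 1/2 with slerp weights a = sin((1−f)δ)/sin δ ≈ 1.516, b = sin(fδ)/sin δ ≈ 1.516.
p = a·p₁ + b·p₂ ≈ (0.843, 0.190, -0.503); φ = arcsin(p_z) ≈ -30.22°, λ = atan2(p_y, p_x) ≈ 12.69°.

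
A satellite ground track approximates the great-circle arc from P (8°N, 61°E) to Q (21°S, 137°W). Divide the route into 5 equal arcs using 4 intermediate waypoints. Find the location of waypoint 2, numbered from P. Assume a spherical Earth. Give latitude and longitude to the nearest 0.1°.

≈ (29.4°S, 114.2°E)

From cos δ = sin φ₁ sin φ₂ + cos φ₁ cos φ₂ cos Δλ, the central angle is δ ≈ 2.763 rad (158.3°).
Interpolate at f = 2/5 with slerp weights a = sin((1−f)δ)/sin δ ≈ 2.694, b = sin(fδ)/sin δ ≈ 2.416.
p = a·p₁ + b·p₂ ≈ (-0.356, 0.795, -0.491); φ = arcsin(p_z) ≈ -29.41°, λ = atan2(p_y, p_x) ≈ 114.15°.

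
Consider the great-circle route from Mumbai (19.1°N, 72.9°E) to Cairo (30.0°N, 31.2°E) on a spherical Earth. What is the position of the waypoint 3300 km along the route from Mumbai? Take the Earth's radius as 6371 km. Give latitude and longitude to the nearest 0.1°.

≈ 28.5°N, 42.0°E

The haversine formula gives a central angle δ ≈ 0.685 rad (39.2°) between the endpoints. The total great-circle distance is δ·R ≈ 0.685 × 6371 ≈ 4362 km, so the target fraction is f = 3300/4362 ≈ 0.757.
Interpolate at f ≈ 0.757 with slerp weights a = sin((1−f)δ)/sin δ ≈ 0.262, b = sin(fδ)/sin δ ≈ 0.783.
p = a·p₁ + b·p₂ ≈ (0.653, 0.588, 0.477); φ = arcsin(p_z) ≈ 28.51°, λ = atan2(p_y, p_x) ≈ 42.02°.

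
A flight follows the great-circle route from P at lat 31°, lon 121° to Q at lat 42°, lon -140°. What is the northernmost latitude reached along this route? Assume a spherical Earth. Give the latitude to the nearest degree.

The great circle lies in the plane with unit normal n̂ = (p₁ × p₂)/|p₁ × p₂|.
Here n̂_z ≈ +0.649; the vertex latitude is φ_max = arccos|n̂_z| ≈ 49.5°.
Check via Clairaut: cos φ_max = |cos φ₁| · sin C = cos(31.0°)·sin(49.2°) ≈ 0.649, again giving ≈ 49.5°.

≈ 50°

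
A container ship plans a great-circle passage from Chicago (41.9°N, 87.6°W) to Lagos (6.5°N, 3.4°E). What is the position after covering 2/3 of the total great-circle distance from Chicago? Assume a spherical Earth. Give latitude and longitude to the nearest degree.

Convert each endpoint to a unit vector on the sphere (x = cos φ cos λ, y = cos φ sin λ, z = sin φ).
The central angle between the endpoints is δ = arccos(p₁·p₂) ≈ 1.508 rad (86.4°).
Interpolate at f = 2/3 with slerp weights a = sin((1−f)δ)/sin δ ≈ 0.483, b = sin(fδ)/sin δ ≈ 0.846.
p = a·p₁ + b·p₂ ≈ (0.854, -0.309, 0.418); φ = arcsin(p_z) ≈ 24.72°, λ = atan2(p_y, p_x) ≈ -19.90°.

≈ (25°N, 20°W)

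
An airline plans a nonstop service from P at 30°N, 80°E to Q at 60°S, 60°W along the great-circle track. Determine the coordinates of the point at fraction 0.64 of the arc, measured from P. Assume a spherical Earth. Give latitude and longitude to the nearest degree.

Convert each endpoint to a unit vector on the sphere (x = cos φ cos λ, y = cos φ sin λ, z = sin φ).
The central angle between the endpoints is δ = arccos(p₁·p₂) ≈ 2.441 rad (139.9°).
Interpolate at f = 0.64 with slerp weights a = sin((1−f)δ)/sin δ ≈ 1.195, b = sin(fδ)/sin δ ≈ 1.552.
p = a·p₁ + b·p₂ ≈ (0.568, 0.347, -0.746); φ = arcsin(p_z) ≈ -48.28°, λ = atan2(p_y, p_x) ≈ 31.45°.

≈ 48°S, 31°E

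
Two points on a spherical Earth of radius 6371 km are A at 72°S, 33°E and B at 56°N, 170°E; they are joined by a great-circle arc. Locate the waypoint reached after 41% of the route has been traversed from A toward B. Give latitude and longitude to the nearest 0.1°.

Convert each endpoint to a unit vector on the sphere (x = cos φ cos λ, y = cos φ sin λ, z = sin φ).
The central angle between the endpoints is δ = arccos(p₁·p₂) ≈ 2.726 rad (156.2°).
Interpolate at f = 0.41 with slerp weights a = sin((1−f)δ)/sin δ ≈ 2.475, b = sin(fδ)/sin δ ≈ 2.226.
p = a·p₁ + b·p₂ ≈ (-0.585, 0.633, -0.508); φ = arcsin(p_z) ≈ -30.51°, λ = atan2(p_y, p_x) ≈ 132.75°.

≈ 30.5°S, 132.7°E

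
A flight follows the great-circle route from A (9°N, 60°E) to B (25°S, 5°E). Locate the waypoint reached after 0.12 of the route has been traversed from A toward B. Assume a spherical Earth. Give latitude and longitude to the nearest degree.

≈ (5°N, 54°E)

From cos δ = sin φ₁ sin φ₂ + cos φ₁ cos φ₂ cos Δλ, the central angle is δ ≈ 1.107 rad (63.4°).
Interpolate at f = 0.12 with slerp weights a = sin((1−f)δ)/sin δ ≈ 0.925, b = sin(fδ)/sin δ ≈ 0.148.
p = a·p₁ + b·p₂ ≈ (0.590, 0.803, 0.082); φ = arcsin(p_z) ≈ 4.71°, λ = atan2(p_y, p_x) ≈ 53.67°.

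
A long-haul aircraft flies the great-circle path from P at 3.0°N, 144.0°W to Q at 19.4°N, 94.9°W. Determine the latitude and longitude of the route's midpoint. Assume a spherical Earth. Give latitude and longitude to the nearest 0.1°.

Convert each endpoint to a unit vector on the sphere (x = cos φ cos λ, y = cos φ sin λ, z = sin φ).
The central angle between the endpoints is δ = arccos(p₁·p₂) ≈ 0.884 rad (50.6°).
Interpolate at f = 1/2 with slerp weights a = sin((1−f)δ)/sin δ ≈ 0.553, b = sin(fδ)/sin δ ≈ 0.553.
p = a·p₁ + b·p₂ ≈ (-0.491, -0.845, 0.213); φ = arcsin(p_z) ≈ 12.28°, λ = atan2(p_y, p_x) ≈ -120.20°.

≈ 12.3°N, 120.2°W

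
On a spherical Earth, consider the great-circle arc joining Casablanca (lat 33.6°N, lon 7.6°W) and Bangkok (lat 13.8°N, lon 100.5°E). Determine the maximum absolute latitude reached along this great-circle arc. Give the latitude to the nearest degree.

≈ 39°N

The great circle lies in the plane with unit normal n̂ = (p₁ × p₂)/|p₁ × p₂|.
Here n̂_z ≈ +0.774; the vertex latitude is φ_max = arccos|n̂_z| ≈ 39.3°.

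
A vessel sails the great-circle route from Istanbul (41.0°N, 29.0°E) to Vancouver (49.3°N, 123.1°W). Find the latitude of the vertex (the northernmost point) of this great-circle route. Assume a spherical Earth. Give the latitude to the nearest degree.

≈ 77°N

The great circle lies in the plane with unit normal n̂ = (p₁ × p₂)/|p₁ × p₂|.
Here n̂_z ≈ -0.231; the vertex latitude is φ_max = arccos|n̂_z| ≈ 76.7°.
Check via Clairaut: cos φ_max = |cos φ₁| · sin C = cos(41.0°)·sin(17.8°) ≈ 0.231, again giving ≈ 76.7°.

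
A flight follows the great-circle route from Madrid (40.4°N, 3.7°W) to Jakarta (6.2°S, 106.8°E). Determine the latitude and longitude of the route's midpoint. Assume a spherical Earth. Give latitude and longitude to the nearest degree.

≈ 28°N, 62°E

From cos δ = sin φ₁ sin φ₂ + cos φ₁ cos φ₂ cos Δλ, the central angle is δ ≈ 1.913 rad (109.6°).
Interpolate at f = 1/2 with slerp weights a = sin((1−f)δ)/sin δ ≈ 0.867, b = sin(fδ)/sin δ ≈ 0.867.
p = a·p₁ + b·p₂ ≈ (0.410, 0.783, 0.468); φ = arcsin(p_z) ≈ 27.93°, λ = atan2(p_y, p_x) ≈ 62.36°.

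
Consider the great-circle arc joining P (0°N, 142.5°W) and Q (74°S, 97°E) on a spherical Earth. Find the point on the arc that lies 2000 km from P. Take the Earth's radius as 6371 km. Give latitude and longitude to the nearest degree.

From cos δ = sin φ₁ sin φ₂ + cos φ₁ cos φ₂ cos Δλ, the central angle is δ ≈ 1.711 rad (98.0°). The total great-circle distance is δ·R ≈ 1.711 × 6371 ≈ 10902 km, so the target fraction is f = 2000/10902 ≈ 0.183.
Interpolate at f ≈ 0.183 with slerp weights a = sin((1−f)δ)/sin δ ≈ 0.995, b = sin(fδ)/sin δ ≈ 0.312.
p = a·p₁ + b·p₂ ≈ (-0.800, -0.520, -0.300); φ = arcsin(p_z) ≈ -17.44°, λ = atan2(p_y, p_x) ≈ -146.95°.

≈ (17°S, 147°W)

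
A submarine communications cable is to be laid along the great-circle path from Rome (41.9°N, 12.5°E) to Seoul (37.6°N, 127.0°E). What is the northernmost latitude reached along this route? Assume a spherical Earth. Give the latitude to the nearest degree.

≈ 57°N

The great circle lies in the plane with unit normal n̂ = (p₁ × p₂)/|p₁ × p₂|.
Here n̂_z ≈ +0.544; the vertex latitude is φ_max = arccos|n̂_z| ≈ 57.1°.
Check via Clairaut: cos φ_max = |cos φ₁| · sin C = cos(41.9°)·sin(46.9°) ≈ 0.544, again giving ≈ 57.1°.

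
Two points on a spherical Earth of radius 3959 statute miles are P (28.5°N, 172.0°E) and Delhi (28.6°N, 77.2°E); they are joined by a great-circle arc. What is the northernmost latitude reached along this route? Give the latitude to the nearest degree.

The great circle lies in the plane with unit normal n̂ = (p₁ × p₂)/|p₁ × p₂|.
Here n̂_z ≈ -0.779; the vertex latitude is φ_max = arccos|n̂_z| ≈ 38.8°.
Check via Clairaut: cos φ_max = |cos φ₁| · sin C = cos(28.5°)·sin(62.5°) ≈ 0.779, again giving ≈ 38.8°.

≈ 39°N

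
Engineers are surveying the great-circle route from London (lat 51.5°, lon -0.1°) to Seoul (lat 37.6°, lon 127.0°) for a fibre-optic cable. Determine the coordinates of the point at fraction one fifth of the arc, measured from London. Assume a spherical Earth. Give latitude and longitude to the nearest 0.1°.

Convert each endpoint to a unit vector on the sphere (x = cos φ cos λ, y = cos φ sin λ, z = sin φ).
The central angle between the endpoints is δ = arccos(p₁·p₂) ≈ 1.390 rad (79.6°).
Interpolate at f = 1/5 with slerp weights a = sin((1−f)δ)/sin δ ≈ 0.911, b = sin(fδ)/sin δ ≈ 0.279.
p = a·p₁ + b·p₂ ≈ (0.434, 0.176, 0.883); φ = arcsin(p_z) ≈ 62.06°, λ = atan2(p_y, p_x) ≈ 22.00°.

≈ lat 62.1°, lon 22.0°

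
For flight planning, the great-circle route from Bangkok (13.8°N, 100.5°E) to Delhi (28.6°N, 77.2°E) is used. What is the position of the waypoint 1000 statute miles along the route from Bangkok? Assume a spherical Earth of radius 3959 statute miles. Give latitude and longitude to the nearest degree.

≈ 22°N, 88°E

From cos δ = sin φ₁ sin φ₂ + cos φ₁ cos φ₂ cos Δλ, the central angle is δ ≈ 0.457 rad (26.2°). The total great-circle distance is δ·R ≈ 0.457 × 3959 ≈ 1810 mi, so the target fraction is f = 1000/1810 ≈ 0.552.
Interpolate at f ≈ 0.552 with slerp weights a = sin((1−f)δ)/sin δ ≈ 0.460, b = sin(fδ)/sin δ ≈ 0.566.
p = a·p₁ + b·p₂ ≈ (0.029, 0.924, 0.381); φ = arcsin(p_z) ≈ 22.38°, λ = atan2(p_y, p_x) ≈ 88.22°.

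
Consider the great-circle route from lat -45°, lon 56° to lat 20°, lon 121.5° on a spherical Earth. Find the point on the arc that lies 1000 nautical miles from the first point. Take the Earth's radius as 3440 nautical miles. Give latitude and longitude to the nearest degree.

≈ lat -35°, lon 73°

The haversine formula gives a central angle δ ≈ 1.537 rad (88.1°) between the endpoints. The total great-circle distance is δ·R ≈ 1.537 × 3440 ≈ 5288 nmi, so the target fraction is f = 1000/5288 ≈ 0.189.
Interpolate at f ≈ 0.189 with slerp weights a = sin((1−f)δ)/sin δ ≈ 0.948, b = sin(fδ)/sin δ ≈ 0.287.
p = a·p₁ + b·p₂ ≈ (0.234, 0.786, -0.573); φ = arcsin(p_z) ≈ -34.93°, λ = atan2(p_y, p_x) ≈ 73.40°.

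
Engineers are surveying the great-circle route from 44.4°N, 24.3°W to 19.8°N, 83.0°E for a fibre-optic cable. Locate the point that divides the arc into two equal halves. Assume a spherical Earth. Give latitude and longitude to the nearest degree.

Convert each endpoint to a unit vector on the sphere (x = cos φ cos λ, y = cos φ sin λ, z = sin φ).
The central angle between the endpoints is δ = arccos(p₁·p₂) ≈ 1.534 rad (87.9°).
Interpolate at f = 1/2 with slerp weights a = sin((1−f)δ)/sin δ ≈ 0.694, b = sin(fδ)/sin δ ≈ 0.694.
p = a·p₁ + b·p₂ ≈ (0.532, 0.444, 0.721); φ = arcsin(p_z) ≈ 46.14°, λ = atan2(p_y, p_x) ≈ 39.88°.

≈ 46°N, 40°E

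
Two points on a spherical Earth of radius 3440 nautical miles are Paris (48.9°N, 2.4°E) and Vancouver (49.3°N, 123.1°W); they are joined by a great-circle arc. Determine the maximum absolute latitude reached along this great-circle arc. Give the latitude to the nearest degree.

≈ 68°N

The great circle lies in the plane with unit normal n̂ = (p₁ × p₂)/|p₁ × p₂|.
Here n̂_z ≈ -0.369; the vertex latitude is φ_max = arccos|n̂_z| ≈ 68.4°.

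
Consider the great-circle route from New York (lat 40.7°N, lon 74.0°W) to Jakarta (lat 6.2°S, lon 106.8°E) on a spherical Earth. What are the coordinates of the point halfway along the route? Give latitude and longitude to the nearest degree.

Convert each endpoint to a unit vector on the sphere (x = cos φ cos λ, y = cos φ sin λ, z = sin φ).
The central angle between the endpoints is δ = arccos(p₁·p₂) ≈ 2.539 rad (145.5°).
Interpolate at f = 1/2 with slerp weights a = sin((1−f)δ)/sin δ ≈ 1.686, b = sin(fδ)/sin δ ≈ 1.686.
p = a·p₁ + b·p₂ ≈ (-0.132, 0.376, 0.917); φ = arcsin(p_z) ≈ 66.52°, λ = atan2(p_y, p_x) ≈ 109.37°.

≈ lat 67°N, lon 109°E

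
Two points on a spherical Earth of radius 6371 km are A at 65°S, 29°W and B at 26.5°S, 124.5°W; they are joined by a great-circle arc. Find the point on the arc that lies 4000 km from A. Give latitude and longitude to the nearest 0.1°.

≈ 53.6°S, 100.4°W

The haversine formula gives a central angle δ ≈ 1.194 rad (68.4°) between the endpoints. The total great-circle distance is δ·R ≈ 1.194 × 6371 ≈ 7606 km, so the target fraction is f = 4000/7606 ≈ 0.526.
Interpolate at f ≈ 0.526 with slerp weights a = sin((1−f)δ)/sin δ ≈ 0.577, b = sin(fδ)/sin δ ≈ 0.632.
p = a·p₁ + b·p₂ ≈ (-0.107, -0.584, -0.805); φ = arcsin(p_z) ≈ -53.57°, λ = atan2(p_y, p_x) ≈ -100.39°.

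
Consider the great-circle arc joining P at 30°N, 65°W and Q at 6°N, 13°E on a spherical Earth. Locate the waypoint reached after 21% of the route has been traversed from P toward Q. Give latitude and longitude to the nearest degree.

≈ 29°N, 47°W

From cos δ = sin φ₁ sin φ₂ + cos φ₁ cos φ₂ cos Δλ, the central angle is δ ≈ 1.337 rad (76.6°).
Interpolate at f = 0.21 with slerp weights a = sin((1−f)δ)/sin δ ≈ 0.895, b = sin(fδ)/sin δ ≈ 0.285.
p = a·p₁ + b·p₂ ≈ (0.604, -0.639, 0.477); φ = arcsin(p_z) ≈ 28.51°, λ = atan2(p_y, p_x) ≈ -46.62°.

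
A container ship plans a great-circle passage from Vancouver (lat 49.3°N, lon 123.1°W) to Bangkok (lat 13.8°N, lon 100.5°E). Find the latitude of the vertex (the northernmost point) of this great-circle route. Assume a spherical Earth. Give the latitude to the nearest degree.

The great circle lies in the plane with unit normal n̂ = (p₁ × p₂)/|p₁ × p₂|.
Here n̂_z ≈ -0.455; the vertex latitude is φ_max = arccos|n̂_z| ≈ 63.0°.

≈ 63°N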